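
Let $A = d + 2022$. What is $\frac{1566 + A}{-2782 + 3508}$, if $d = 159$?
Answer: $\frac{1249}{242} \approx 5.1612$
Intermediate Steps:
$A = 2181$ ($A = 159 + 2022 = 2181$)
$\frac{1566 + A}{-2782 + 3508} = \frac{1566 + 2181}{-2782 + 3508} = \frac{3747}{726} = 3747 \cdot \frac{1}{726} = \frac{1249}{242}$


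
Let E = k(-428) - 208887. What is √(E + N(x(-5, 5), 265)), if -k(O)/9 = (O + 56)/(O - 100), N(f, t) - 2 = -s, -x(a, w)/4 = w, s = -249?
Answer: I*√100982893/22 ≈ 456.77*I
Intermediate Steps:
x(a, w) = -4*w
N(f, t) = 251 (N(f, t) = 2 - 1*(-249) = 2 + 249 = 251)
k(O) = -9*(56 + O)/(-100 + O) (k(O) = -9*(O + 56)/(O - 100) = -9*(56 + O)/(-100 + O))
E = -9191307/44 (E = 9*(-56 - 1*(-428))/(-100 - 428) - 208887 = 9*(-56 + 428)/(-528) - 208887 = 9*(-1/528)*372 - 208887 = -279/44 - 208887 = -9191307/44 ≈ -2.0889e+5)
√(E + N(x(-5, 5), 265)) = √(-9191307/44 + 251) = √(-9180263/44) = I*√100982893/22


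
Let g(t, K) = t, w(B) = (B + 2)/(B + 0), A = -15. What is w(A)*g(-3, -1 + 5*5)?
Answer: -13/5 ≈ -2.6000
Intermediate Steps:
w(B) = (2 + B)/B
w(A)*g(-3, -1 + 5*5) = ((2 - 15)/(-15))*(-3) = -1/15*(-13)*(-3) = (13/15)*(-3) = -13/5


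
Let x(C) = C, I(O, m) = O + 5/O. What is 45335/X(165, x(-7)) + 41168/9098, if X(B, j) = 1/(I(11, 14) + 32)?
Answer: 98577647794/50039 ≈ 1.9700e+6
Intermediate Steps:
X(B, j) = 11/478 (X(B, j) = 1/((11 + 5/11) + 32) = 1/(126/11 + 32) = 1/(478/11) = 11/478)
45335/X(165, x(-7)) + 41168/9098 = 45335/(11/478) + 41168/9098 = 45335*(478/11) + 41168*(1/9098) = 21670130/11 + 20584/4549 = 98577647794/50039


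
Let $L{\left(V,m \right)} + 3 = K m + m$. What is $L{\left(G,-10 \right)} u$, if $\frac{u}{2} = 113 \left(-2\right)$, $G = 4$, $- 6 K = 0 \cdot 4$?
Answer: $5876$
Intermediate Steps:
$K = 0$ ($K = - \frac{0 \cdot 4}{6} = \left(- \frac{1}{6}\right) 0 = 0$)
$u = -452$ ($u = 2 \cdot 113 \left(-2\right) = 2 \left(-226\right) = -452$)
$L{\left(V,m \right)} = -3 + m$ ($L{\left(V,m \right)} = -3 + \left(0 m + m\right) = -3 + \left(0 + m\right) = -3 + m$)
$L{\left(G,-10 \right)} u = \left(-3 - 10\right) \left(-452\right) = \left(-13\right) \left(-452\right) = 5876$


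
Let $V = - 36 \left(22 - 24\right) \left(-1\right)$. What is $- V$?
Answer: $72$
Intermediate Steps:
$V = -72$ ($V = \left(-36\right) \left(-2\right) \left(-1\right) = 72 \left(-1\right) = -72$)
$- V = \left(-1\right) \left(-72\right) = 72$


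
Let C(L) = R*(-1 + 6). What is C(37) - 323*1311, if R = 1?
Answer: -423448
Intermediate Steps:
C(L) = 5 (C(L) = 1*(-1 + 6) = 1*5 = 5)
C(37) - 323*1311 = 5 - 323*1311 = 5 - 423453 = -423448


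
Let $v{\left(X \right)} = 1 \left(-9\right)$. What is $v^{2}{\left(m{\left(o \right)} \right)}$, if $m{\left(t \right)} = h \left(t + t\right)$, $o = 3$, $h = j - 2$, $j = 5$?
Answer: $81$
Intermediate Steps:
$h = 3$ ($h = 5 - 2 = 3$)
$m{\left(t \right)} = 6 t$ ($m{\left(t \right)} = 3 \left(t + t\right) = 3 \cdot 2 t = 6 t$)
$v{\left(X \right)} = -9$
$v^{2}{\left(m{\left(o \right)} \right)} = \left(-9\right)^{2} = 81$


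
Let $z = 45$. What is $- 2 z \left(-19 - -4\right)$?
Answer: $1350$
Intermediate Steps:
$- 2 z \left(-19 - -4\right) = \left(-2\right) 45 \left(-19 - -4\right) = - 90 \left(-19 + 4\right) = \left(-90\right) \left(-15\right) = 1350$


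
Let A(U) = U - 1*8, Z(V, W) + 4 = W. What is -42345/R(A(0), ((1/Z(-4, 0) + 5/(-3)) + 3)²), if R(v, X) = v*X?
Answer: 762210/169 ≈ 4510.1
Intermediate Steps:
Z(V, W) = -4 + W
A(U) = -8 + U (A(U) = U - 8 = -8 + U)
R(v, X) = X*v
-42345/R(A(0), ((1/Z(-4, 0) + 5/(-3)) + 3)²) = -42345*1/((-8 + 0)*((1/(-4 + 0) + 5/(-3)) + 3)²) = -42345*(-1/(8*((1/(-4) + 5*(-⅓)) + 3)²)) = -42345*(-1/(8*((1*(-¼) - 5/3) + 3)²)) = -42345*(-1/(8*((-¼ - 5/3) + 3)²)) = -42345*(-1/(8*(-23/12 + 3)²)) = -42345/((13/12)²*(-8)) = -42345/((169/144)*(-8)) = -42345/(-169/18) = -42345*(-18/169) = 762210/169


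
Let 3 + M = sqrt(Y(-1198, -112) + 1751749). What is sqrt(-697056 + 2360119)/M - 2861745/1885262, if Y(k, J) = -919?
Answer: -2861745/1885262 + sqrt(1663063)/583607 + sqrt(2911740592290)/1750821 ≈ -0.54113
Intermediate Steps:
M = -3 + sqrt(1750830) (M = -3 + sqrt(-919 + 1751749) = -3 + sqrt(1750830) ≈ 1320.2)
sqrt(-697056 + 2360119)/M - 2861745/1885262 = sqrt(-697056 + 2360119)/(-3 + sqrt(1750830)) - 2861745/1885262 = sqrt(1663063)/(-3 + sqrt(1750830)) - 2861745*1/1885262 = sqrt(1663063)/(-3 + sqrt(1750830)) - 2861745/1885262 = -2861745/1885262 + sqrt(1663063)/(-3 + sqrt(1750830))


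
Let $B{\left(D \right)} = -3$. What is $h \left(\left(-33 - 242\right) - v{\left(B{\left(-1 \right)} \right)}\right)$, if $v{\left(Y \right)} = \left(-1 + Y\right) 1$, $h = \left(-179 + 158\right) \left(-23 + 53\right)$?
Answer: $170730$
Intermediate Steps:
$h = -630$ ($h = \left(-21\right) 30 = -630$)
$v{\left(Y \right)} = -1 + Y$
$h \left(\left(-33 - 242\right) - v{\left(B{\left(-1 \right)} \right)}\right) = - 630 \left(\left(-33 - 242\right) - \left(-1 - 3\right)\right) = - 630 \left(-275 - -4\right) = - 630 \left(-275 + 4\right) = \left(-630\right) \left(-271\right) = 170730$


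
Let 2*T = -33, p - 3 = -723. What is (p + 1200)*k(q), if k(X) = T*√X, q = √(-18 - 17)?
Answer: -7920*35^(¼)*√I ≈ -13622.0 - 13622.0*I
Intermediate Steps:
p = -720 (p = 3 - 723 = -720)
T = -33/2 (T = (½)*(-33) = -33/2 ≈ -16.500)
q = I*√35 (q = √(-35) = I*√35 ≈ 5.9161*I)
k(X) = -33*√X/2
(p + 1200)*k(q) = (-720 + 1200)*(-33*35^(¼)*√I/2) = 480*(-33*35^(¼)*√I/2) = -7920*35^(¼)*√I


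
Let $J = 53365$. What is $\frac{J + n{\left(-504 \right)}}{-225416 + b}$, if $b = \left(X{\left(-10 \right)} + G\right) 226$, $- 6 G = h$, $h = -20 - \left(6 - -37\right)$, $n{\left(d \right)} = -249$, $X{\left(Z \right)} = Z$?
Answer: $- \frac{53116}{225303} \approx -0.23575$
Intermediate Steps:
$h = -63$ ($h = -20 - \left(6 + 37\right) = -20 - 43 = -63$)
$G = \frac{21}{2}$ ($G = \left(- \frac{1}{6}\right) \left(-63\right) = \frac{21}{2} \approx 10.5$)
$b = 113$ ($b = \left(-10 + \frac{21}{2}\right) 226 = \frac{1}{2} \cdot 226 = 113$)
$\frac{J + n{\left(-504 \right)}}{-225416 + b} = \frac{53365 - 249}{-225416 + 113} = \frac{53116}{-225303} = 53116 \left(- \frac{1}{225303}\right) = - \frac{53116}{225303}$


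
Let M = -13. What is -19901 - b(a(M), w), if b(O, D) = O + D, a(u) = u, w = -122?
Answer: -19766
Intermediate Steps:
b(O, D) = D + O
-19901 - b(a(M), w) = -19901 - (-122 - 13) = -19901 - 1*(-135) = -19901 + 135 = -19766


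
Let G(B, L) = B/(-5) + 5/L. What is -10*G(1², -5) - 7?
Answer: 5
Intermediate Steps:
G(B, L) = 5/L - B/5 (G(B, L) = B*(-⅕) + 5/L = -B/5 + 5/L = 5/L - B/5)
-10*G(1², -5) - 7 = -10*(5/(-5) - ⅕*1²) - 7 = -10*(5*(-⅕) - ⅕*1) - 7 = -10*(-1 - ⅕) - 7 = -10*(-6/5) - 7 = 12 - 7 = 5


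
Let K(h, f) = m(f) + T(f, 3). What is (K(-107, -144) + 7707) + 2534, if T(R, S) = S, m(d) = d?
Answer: 10100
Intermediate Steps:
K(h, f) = 3 + f (K(h, f) = f + 3 = 3 + f)
(K(-107, -144) + 7707) + 2534 = ((3 - 144) + 7707) + 2534 = (-141 + 7707) + 2534 = 7566 + 2534 = 10100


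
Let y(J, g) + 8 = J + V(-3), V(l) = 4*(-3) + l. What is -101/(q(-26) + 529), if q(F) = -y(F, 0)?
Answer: -101/578 ≈ -0.17474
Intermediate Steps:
V(l) = -12 + l
y(J, g) = -23 + J (y(J, g) = -8 + (J + (-12 - 3)) = -8 + (J - 15) = -8 + (-15 + J) = -23 + J)
q(F) = 23 - F (q(F) = -(-23 + F) = 23 - F)
-101/(q(-26) + 529) = -101/((23 - 1*(-26)) + 529) = -101/((23 + 26) + 529) = -101/(49 + 529) = -101/578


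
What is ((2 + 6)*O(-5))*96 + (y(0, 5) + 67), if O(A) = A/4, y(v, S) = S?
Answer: -888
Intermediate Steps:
O(A) = A/4 (O(A) = A*(1/4) = A/4)
((2 + 6)*O(-5))*96 + (y(0, 5) + 67) = ((2 + 6)*((1/4)*(-5)))*96 + (5 + 67) = (8*(-5/4))*96 + 72 = -10*96 + 72 = -960 + 72 = -888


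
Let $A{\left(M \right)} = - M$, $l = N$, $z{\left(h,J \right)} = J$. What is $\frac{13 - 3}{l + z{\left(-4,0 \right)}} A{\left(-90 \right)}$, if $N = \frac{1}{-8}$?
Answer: $-7200$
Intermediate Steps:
$N = - \frac{1}{8} \approx -0.125$
$l = - \frac{1}{8} \approx -0.125$
$\frac{13 - 3}{l + z{\left(-4,0 \right)}} A{\left(-90 \right)} = \frac{13 - 3}{- \frac{1}{8} + 0} \left(\left(-1\right) \left(-90\right)\right) = \frac{10}{- \frac{1}{8}} \cdot 90 = 10 \left(-8\right) 90 = \left(-80\right) 90 = -7200$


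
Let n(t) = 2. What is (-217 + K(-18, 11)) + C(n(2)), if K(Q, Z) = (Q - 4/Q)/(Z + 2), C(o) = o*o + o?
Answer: -24847/117 ≈ -212.37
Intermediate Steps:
C(o) = o + o**2 (C(o) = o**2 + o = o + o**2)
K(Q, Z) = (Q - 4/Q)/(2 + Z)
(-217 + K(-18, 11)) + C(n(2)) = (-217 + (-4 + (-18)**2)/((-18)*(2 + 11))) + 2*(1 + 2) = (-217 - 1/18*(-4 + 324)/13) + 2*3 = (-217 - 1/18*1/13*320) + 6 = (-217 - 160/117) + 6 = -25549/117 + 6 = -24847/117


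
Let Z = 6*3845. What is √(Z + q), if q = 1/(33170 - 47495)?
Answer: √189363750177/2865 ≈ 151.89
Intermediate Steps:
Z = 23070
q = -1/14325 (q = 1/(-14325) = -1/14325 ≈ -6.9808e-5)
√(Z + q) = √(23070 - 1/14325) = √(330477749/14325) = √189363750177/2865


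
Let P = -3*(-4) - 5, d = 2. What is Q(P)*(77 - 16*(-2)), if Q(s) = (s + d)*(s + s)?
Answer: 13734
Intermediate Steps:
P = 7 (P = 12 - 5 = 7)
Q(s) = 2*s*(2 + s) (Q(s) = (s + 2)*(s + s) = (2 + s)*(2*s) = 2*s*(2 + s))
Q(P)*(77 - 16*(-2)) = (2*7*(2 + 7))*(77 - 16*(-2)) = (2*7*9)*(77 + 32) = 126*109 = 13734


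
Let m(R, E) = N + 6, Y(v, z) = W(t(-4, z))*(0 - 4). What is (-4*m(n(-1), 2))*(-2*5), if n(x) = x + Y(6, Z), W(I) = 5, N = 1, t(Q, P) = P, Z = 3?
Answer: 280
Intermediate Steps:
Y(v, z) = -20 (Y(v, z) = 5*(0 - 4) = 5*(-4) = -20)
n(x) = -20 + x (n(x) = x - 20 = -20 + x)
m(R, E) = 7 (m(R, E) = 1 + 6 = 7)
(-4*m(n(-1), 2))*(-2*5) = (-4*7)*(-2*5) = -28*(-10) = 280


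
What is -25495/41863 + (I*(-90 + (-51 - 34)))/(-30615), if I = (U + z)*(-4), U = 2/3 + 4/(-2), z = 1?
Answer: -462456835/768981447 ≈ -0.60139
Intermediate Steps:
U = -4/3 (U = 2*(1/3) + 4*(-1/2) = 2/3 - 2 = -4/3 ≈ -1.3333)
I = 4/3 (I = (-4/3 + 1)*(-4) = -1/3*(-4) = 4/3 ≈ 1.3333)
-25495/41863 + (I*(-90 + (-51 - 34)))/(-30615) = -25495/41863 + (4*(-90 + (-51 - 34))/3)/(-30615) = -25495*1/41863 + (4*(-90 - 85)/3)*(-1/30615) = -25495/41863 + ((4/3)*(-175))*(-1/30615) = -25495/41863 - 700/3*(-1/30615) = -25495/41863 + 140/18369 = -462456835/768981447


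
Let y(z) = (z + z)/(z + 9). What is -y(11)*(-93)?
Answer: 1023/10 ≈ 102.30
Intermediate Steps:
y(z) = 2*z/(9 + z) (y(z) = (2*z)/(9 + z) = 2*z/(9 + z))
-y(11)*(-93) = -2*11/(9 + 11)*(-93) = -2*11/20*(-93) = -2*11*(1/20)*(-93) = -11*(-93)/10 = -1*(-1023/10) = 1023/10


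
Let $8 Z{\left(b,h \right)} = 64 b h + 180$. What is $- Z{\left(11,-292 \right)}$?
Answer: $\frac{51347}{2} \approx 25674.0$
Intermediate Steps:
$Z{\left(b,h \right)} = \frac{45}{2} + 8 b h$ ($Z{\left(b,h \right)} = \frac{64 b h + 180}{8} = \frac{180 + 64 b h}{8} = \frac{45}{2} + 8 b h$)
$- Z{\left(11,-292 \right)} = - (\frac{45}{2} + 8 \cdot 11 \left(-292\right)) = - (\frac{45}{2} - 25696) = \left(-1\right) \left(- \frac{51347}{2}\right) = \frac{51347}{2}$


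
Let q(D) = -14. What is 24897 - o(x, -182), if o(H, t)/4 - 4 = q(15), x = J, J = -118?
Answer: 24937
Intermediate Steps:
x = -118
o(H, t) = -40 (o(H, t) = 16 + 4*(-14) = 16 - 56 = -40)
24897 - o(x, -182) = 24897 - 1*(-40) = 24897 + 40 = 24937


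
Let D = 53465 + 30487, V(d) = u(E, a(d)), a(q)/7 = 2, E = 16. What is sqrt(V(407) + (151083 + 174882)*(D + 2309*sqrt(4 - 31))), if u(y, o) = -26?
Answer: sqrt(27365413654 + 2257959555*I*sqrt(3)) ≈ 1.6584e+5 + 11791.0*I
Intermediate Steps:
a(q) = 14 (a(q) = 7*2 = 14)
V(d) = -26
D = 83952
sqrt(V(407) + (151083 + 174882)*(D + 2309*sqrt(4 - 31))) = sqrt(-26 + (151083 + 174882)*(83952 + 2309*sqrt(4 - 31))) = sqrt(-26 + 325965*(83952 + 2309*sqrt(-27))) = sqrt(-26 + 325965*(83952 + 2309*(3*I*sqrt(3)))) = sqrt(-26 + 325965*(83952 + 6927*I*sqrt(3))) = sqrt(-26 + (27365413680 + 2257959555*I*sqrt(3))) = sqrt(27365413654 + 2257959555*I*sqrt(3))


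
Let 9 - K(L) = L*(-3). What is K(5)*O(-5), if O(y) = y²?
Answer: 600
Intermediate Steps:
K(L) = 9 + 3*L (K(L) = 9 - L*(-3) = 9 - (-3)*L = 9 + 3*L)
K(5)*O(-5) = (9 + 3*5)*(-5)² = (9 + 15)*25 = 24*25 = 600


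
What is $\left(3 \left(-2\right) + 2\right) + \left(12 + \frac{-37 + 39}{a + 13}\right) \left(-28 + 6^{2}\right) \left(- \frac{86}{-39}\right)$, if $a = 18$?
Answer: $\frac{252476}{1209} \approx 208.83$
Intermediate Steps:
$\left(3 \left(-2\right) + 2\right) + \left(12 + \frac{-37 + 39}{a + 13}\right) \left(-28 + 6^{2}\right) \left(- \frac{86}{-39}\right) = \left(3 \left(-2\right) + 2\right) + \left(12 + \frac{-37 + 39}{18 + 13}\right) \left(-28 + 6^{2}\right) \left(- \frac{86}{-39}\right) = \left(-6 + 2\right) + \left(12 + \frac{2}{31}\right) \left(-28 + 36\right) \left(\left(-86\right) \left(- \frac{1}{39}\right)\right) = -4 + \left(12 + 2 \cdot \frac{1}{31}\right) 8 \cdot \frac{86}{39} = -4 + \left(12 + \frac{2}{31}\right) 8 \cdot \frac{86}{39} = -4 + \frac{374}{31} \cdot 8 \cdot \frac{86}{39} = -4 + \frac{2992}{31} \cdot \frac{86}{39} = -4 + \frac{257312}{1209} = \frac{252476}{1209}$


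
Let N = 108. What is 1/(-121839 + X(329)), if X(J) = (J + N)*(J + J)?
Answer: 1/165707 ≈ 6.0347e-6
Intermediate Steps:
X(J) = 2*J*(108 + J) (X(J) = (J + 108)*(J + J) = (108 + J)*(2*J) = 2*J*(108 + J))
1/(-121839 + X(329)) = 1/(-121839 + 2*329*(108 + 329)) = 1/(-121839 + 2*329*437) = 1/(-121839 + 287546) = 1/165707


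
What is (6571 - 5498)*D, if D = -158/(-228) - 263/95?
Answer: -1269359/570 ≈ -2226.9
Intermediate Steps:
D = -1183/570 (D = -158*(-1/228) - 263*1/95 = 79/114 - 263/95 = -1183/570 ≈ -2.0754)
(6571 - 5498)*D = (6571 - 5498)*(-1183/570) = 1073*(-1183/570) = -1269359/570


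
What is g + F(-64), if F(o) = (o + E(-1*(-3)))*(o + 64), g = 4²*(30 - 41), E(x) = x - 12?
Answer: -176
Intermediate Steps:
E(x) = -12 + x
g = -176 (g = 16*(-11) = -176)
F(o) = (-9 + o)*(64 + o) (F(o) = (o + (-12 - 1*(-3)))*(o + 64) = (o + (-12 + 3))*(64 + o) = (o - 9)*(64 + o) = (-9 + o)*(64 + o))
g + F(-64) = -176 + (-576 + (-64)² + 55*(-64)) = -176 + (-576 + 4096 - 3520) = -176 + 0 = -176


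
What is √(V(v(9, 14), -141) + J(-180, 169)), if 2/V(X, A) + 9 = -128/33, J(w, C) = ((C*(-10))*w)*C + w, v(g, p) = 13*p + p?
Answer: √371434503378/85 ≈ 7170.0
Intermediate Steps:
v(g, p) = 14*p
J(w, C) = w - 10*w*C² (J(w, C) = ((-10*C)*w)*C + w = (-10*C*w)*C + w = -10*w*C² + w = w - 10*w*C²)
V(X, A) = -66/425 (V(X, A) = 2/(-9 - 128/33) = 2/(-425/33) = 2*(-33/425) = -66/425)
√(V(v(9, 14), -141) + J(-180, 169)) = √(-66/425 - 180*(1 - 10*169²)) = √(-66/425 - 180*(1 - 10*28561)) = √(-66/425 - 180*(1 - 285610)) = √(-66/425 - 180*(-285609)) = √(-66/425 + 51409620) = √(21849088434/425) = √371434503378/85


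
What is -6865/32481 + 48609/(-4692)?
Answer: -537026503/50800284 ≈ -10.571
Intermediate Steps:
-6865/32481 + 48609/(-4692) = -6865*1/32481 + 48609*(-1/4692) = -6865/32481 - 16203/1564 = -537026503/50800284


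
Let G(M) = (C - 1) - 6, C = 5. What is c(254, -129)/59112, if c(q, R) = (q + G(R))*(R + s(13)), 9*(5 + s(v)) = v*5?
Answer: -7987/14778 ≈ -0.54047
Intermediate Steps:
s(v) = -5 + 5*v/9 (s(v) = -5 + (v*5)/9 = -5 + (5*v)/9 = -5 + 5*v/9)
G(M) = -2 (G(M) = (5 - 1) - 6 = 4 - 6 = -2)
c(q, R) = (-2 + q)*(20/9 + R) (c(q, R) = (q - 2)*(R + (-5 + (5/9)*13)) = (-2 + q)*(R + (-5 + 65/9)) = (-2 + q)*(R + 20/9) = (-2 + q)*(20/9 + R))
c(254, -129)/59112 = (-40/9 - 2*(-129) + (20/9)*254 - 129*254)/59112 = (-40/9 + 258 + 5080/9 - 32766)*(1/59112) = -31948*1/59112 = -7987/14778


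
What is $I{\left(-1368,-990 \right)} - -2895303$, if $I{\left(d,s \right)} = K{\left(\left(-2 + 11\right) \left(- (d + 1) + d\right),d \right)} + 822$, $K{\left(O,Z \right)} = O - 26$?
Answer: $2896090$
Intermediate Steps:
$K{\left(O,Z \right)} = -26 + O$
$I{\left(d,s \right)} = 787$ ($I{\left(d,s \right)} = \left(-26 + \left(-2 + 11\right) \left(- (d + 1) + d\right)\right) + 822 = \left(-26 + 9 \left(- (1 + d) + d\right)\right) + 822 = \left(-26 + 9 \left(\left(-1 - d\right) + d\right)\right) + 822 = \left(-26 + 9 \left(-1\right)\right) + 822 = \left(-26 - 9\right) + 822 = -35 + 822 = 787$)
$I{\left(-1368,-990 \right)} - -2895303 = 787 - -2895303 = 787 + 2895303 = 2896090$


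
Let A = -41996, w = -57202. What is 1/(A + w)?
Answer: -1/99198 ≈ -1.0081e-5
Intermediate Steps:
1/(A + w) = 1/(-41996 - 57202) = 1/(-99198) = -1/99198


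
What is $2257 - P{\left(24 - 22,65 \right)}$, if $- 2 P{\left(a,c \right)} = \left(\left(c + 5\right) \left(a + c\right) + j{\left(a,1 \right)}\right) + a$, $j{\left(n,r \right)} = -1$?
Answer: $\frac{9205}{2} \approx 4602.5$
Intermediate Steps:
$P{\left(a,c \right)} = \frac{1}{2} - \frac{a}{2} - \frac{\left(5 + c\right) \left(a + c\right)}{2}$ ($P{\left(a,c \right)} = - \frac{\left(\left(c + 5\right) \left(a + c\right) - 1\right) + a}{2} = - \frac{\left(\left(5 + c\right) \left(a + c\right) - 1\right) + a}{2} = - \frac{\left(-1 + \left(5 + c\right) \left(a + c\right)\right) + a}{2} = - \frac{-1 + a + \left(5 + c\right) \left(a + c\right)}{2} = \frac{1}{2} - \frac{a}{2} - \frac{\left(5 + c\right) \left(a + c\right)}{2}$)
$2257 - P{\left(24 - 22,65 \right)} = 2257 - \left(\frac{1}{2} - 3 \left(24 - 22\right) - \frac{325}{2} - \frac{65^{2}}{2} - \frac{1}{2} \left(24 - 22\right) 65\right) = 2257 - \left(\frac{1}{2} - 3 \left(24 - 22\right) - \frac{325}{2} - \frac{4225}{2} - \frac{1}{2} \left(24 - 22\right) 65\right) = 2257 - \left(\frac{1}{2} - 6 - \frac{325}{2} - \frac{4225}{2} - 1 \cdot 65\right) = 2257 - \left(\frac{1}{2} - 6 - \frac{325}{2} - \frac{4225}{2} - 65\right) = 2257 - - \frac{4691}{2} = 2257 + \frac{4691}{2} = \frac{9205}{2}$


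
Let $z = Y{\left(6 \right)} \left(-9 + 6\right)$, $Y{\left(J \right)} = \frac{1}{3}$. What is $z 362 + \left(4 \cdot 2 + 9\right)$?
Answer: $-345$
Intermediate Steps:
$Y{\left(J \right)} = \frac{1}{3}$
$z = -1$ ($z = \frac{-9 + 6}{3} = \frac{1}{3} \left(-3\right) = -1$)
$z 362 + \left(4 \cdot 2 + 9\right) = \left(-1\right) 362 + \left(4 \cdot 2 + 9\right) = -362 + \left(8 + 9\right) = -362 + 17 = -345$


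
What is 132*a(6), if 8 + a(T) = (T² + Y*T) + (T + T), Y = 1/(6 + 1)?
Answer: 37752/7 ≈ 5393.1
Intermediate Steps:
Y = ⅐ (Y = 1/7 = ⅐ ≈ 0.14286)
a(T) = -8 + T² + 15*T/7 (a(T) = -8 + ((T² + T/7) + (T + T)) = -8 + ((T² + T/7) + 2*T) = -8 + (T² + 15*T/7) = -8 + T² + 15*T/7)
132*a(6) = 132*(-8 + 6² + (15/7)*6) = 132*(-8 + 36 + 90/7) = 132*(286/7) = 37752/7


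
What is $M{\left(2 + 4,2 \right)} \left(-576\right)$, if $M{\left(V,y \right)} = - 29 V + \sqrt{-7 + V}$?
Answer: $100224 - 576 i \approx 1.0022 \cdot 10^{5} - 576.0 i$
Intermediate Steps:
$M{\left(V,y \right)} = \sqrt{-7 + V} - 29 V$
$M{\left(2 + 4,2 \right)} \left(-576\right) = \left(\sqrt{-7 + \left(2 + 4\right)} - 29 \left(2 + 4\right)\right) \left(-576\right) = \left(\sqrt{-7 + 6} - 174\right) \left(-576\right) = \left(\sqrt{-1} - 174\right) \left(-576\right) = \left(i - 174\right) \left(-576\right) = \left(-174 + i\right) \left(-576\right) = 100224 - 576 i$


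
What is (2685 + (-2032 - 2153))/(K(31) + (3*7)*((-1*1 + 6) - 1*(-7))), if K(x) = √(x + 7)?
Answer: -189000/31733 + 750*√38/31733 ≈ -5.8102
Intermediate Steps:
K(x) = √(7 + x)
(2685 + (-2032 - 2153))/(K(31) + (3*7)*((-1*1 + 6) - 1*(-7))) = (2685 + (-2032 - 2153))/(√(7 + 31) + (3*7)*((-1*1 + 6) - 1*(-7))) = (2685 - 4185)/(√38 + 21*((-1 + 6) + 7)) = -1500/(√38 + 21*(5 + 7)) = -1500/(√38 + 21*12) = -1500/(√38 + 252) = -1500/(252 + √38)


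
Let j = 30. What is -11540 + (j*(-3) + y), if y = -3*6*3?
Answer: -11684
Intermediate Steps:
y = -54 (y = -18*3 = -54)
-11540 + (j*(-3) + y) = -11540 + (30*(-3) - 54) = -11540 + (-90 - 54) = -11540 - 144 = -11684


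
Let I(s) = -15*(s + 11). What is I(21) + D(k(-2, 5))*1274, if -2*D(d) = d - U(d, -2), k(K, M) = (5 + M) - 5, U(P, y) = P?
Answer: -480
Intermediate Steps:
k(K, M) = M
D(d) = 0 (D(d) = -(d - d)/2 = -½*0 = 0)
I(s) = -165 - 15*s (I(s) = -15*(11 + s) = -165 - 15*s)
I(21) + D(k(-2, 5))*1274 = (-165 - 15*21) + 0*1274 = (-165 - 315) + 0 = -480 + 0 = -480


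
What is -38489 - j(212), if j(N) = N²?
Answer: -83433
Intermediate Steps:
-38489 - j(212) = -38489 - 1*212² = -38489 - 1*44944 = -38489 - 44944 = -83433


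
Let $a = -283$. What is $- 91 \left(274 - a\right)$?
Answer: $-50687$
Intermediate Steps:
$- 91 \left(274 - a\right) = - 91 \left(274 - -283\right) = - 91 \left(274 + 283\right) = \left(-91\right) 557 = -50687$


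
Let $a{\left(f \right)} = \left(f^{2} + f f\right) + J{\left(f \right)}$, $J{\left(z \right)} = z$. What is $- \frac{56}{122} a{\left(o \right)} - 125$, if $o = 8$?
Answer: $- \frac{11433}{61} \approx -187.43$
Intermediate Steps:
$a{\left(f \right)} = f + 2 f^{2}$ ($a{\left(f \right)} = \left(f^{2} + f f\right) + f = \left(f^{2} + f^{2}\right) + f = 2 f^{2} + f = f + 2 f^{2}$)
$- \frac{56}{122} a{\left(o \right)} - 125 = - \frac{56}{122} \cdot 8 \left(1 + 2 \cdot 8\right) - 125 = \left(-56\right) \frac{1}{122} \cdot 8 \left(1 + 16\right) - 125 = - \frac{28 \cdot 8 \cdot 17}{61} - 125 = \left(- \frac{28}{61}\right) 136 - 125 = - \frac{3808}{61} - 125 = - \frac{11433}{61}$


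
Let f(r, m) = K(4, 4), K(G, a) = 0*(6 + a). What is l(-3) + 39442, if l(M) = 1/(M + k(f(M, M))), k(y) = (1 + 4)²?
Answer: 867725/22 ≈ 39442.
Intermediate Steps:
K(G, a) = 0
f(r, m) = 0
k(y) = 25 (k(y) = 5² = 25)
l(M) = 1/(25 + M) (l(M) = 1/(M + 25) = 1/(25 + M))
l(-3) + 39442 = 1/(25 - 3) + 39442 = 1/22 + 39442 = 867725/22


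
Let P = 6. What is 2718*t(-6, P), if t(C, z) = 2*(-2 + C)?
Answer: -43488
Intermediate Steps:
t(C, z) = -4 + 2*C
2718*t(-6, P) = 2718*(-4 + 2*(-6)) = 2718*(-4 - 12) = 2718*(-16) = -43488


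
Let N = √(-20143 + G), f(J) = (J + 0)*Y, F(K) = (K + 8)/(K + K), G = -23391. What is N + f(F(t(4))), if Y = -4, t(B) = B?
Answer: -6 + I*√43534 ≈ -6.0 + 208.65*I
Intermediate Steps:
F(K) = (8 + K)/(2*K) (F(K) = (8 + K)/((2*K)) = (8 + K)*(1/(2*K)) = (8 + K)/(2*K))
f(J) = -4*J (f(J) = (J + 0)*(-4) = J*(-4) = -4*J)
N = I*√43534 (N = √(-20143 - 23391) = √(-43534) = I*√43534 ≈ 208.65*I)
N + f(F(t(4))) = I*√43534 - 2*(8 + 4)/4 = I*√43534 - 2*12/4 = I*√43534 - 4*3/2 = I*√43534 - 6 = -6 + I*√43534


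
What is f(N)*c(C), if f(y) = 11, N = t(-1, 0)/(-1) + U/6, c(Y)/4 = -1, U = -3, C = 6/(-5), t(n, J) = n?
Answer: -44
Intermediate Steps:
C = -6/5 (C = 6*(-1/5) = -6/5 ≈ -1.2000)
c(Y) = -4 (c(Y) = 4*(-1) = -4)
N = 1/2 (N = -1/(-1) - 3/6 = -1*(-1) - 3*1/6 = 1 - 1/2 = 1/2 ≈ 0.50000)
f(N)*c(C) = 11*(-4) = -44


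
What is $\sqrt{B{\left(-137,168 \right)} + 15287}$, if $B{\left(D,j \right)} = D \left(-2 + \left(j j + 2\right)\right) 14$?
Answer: $i \sqrt{54118345} \approx 7356.5 i$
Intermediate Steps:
$B{\left(D,j \right)} = 14 D j^{2}$ ($B{\left(D,j \right)} = D \left(-2 + \left(j^{2} + 2\right)\right) 14 = D \left(-2 + \left(2 + j^{2}\right)\right) 14 = D j^{2} \cdot 14 = 14 D j^{2}$)
$\sqrt{B{\left(-137,168 \right)} + 15287} = \sqrt{14 \left(-137\right) 168^{2} + 15287} = \sqrt{14 \left(-137\right) 28224 + 15287} = \sqrt{-54133632 + 15287} = \sqrt{-54118345} = i \sqrt{54118345}$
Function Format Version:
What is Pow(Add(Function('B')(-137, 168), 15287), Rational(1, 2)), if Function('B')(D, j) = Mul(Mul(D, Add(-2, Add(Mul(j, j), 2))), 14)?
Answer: Mul(I, Pow(54118345, Rational(1, 2))) ≈ Mul(7356.5, I)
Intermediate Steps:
Function('B')(D, j) = Mul(14, D, Pow(j, 2)) (Function('B')(D, j) = Mul(Mul(D, Add(-2, Add(Pow(j, 2), 2))), 14) = Mul(Mul(D, Add(-2, Add(2, Pow(j, 2)))), 14) = Mul(Mul(D, Pow(j, 2)), 14) = Mul(14, D, Pow(j, 2)))
Pow(Add(Function('B')(-137, 168), 15287), Rational(1, 2)) = Pow(Add(Mul(14, -137, Pow(168, 2)), 15287), Rational(1, 2)) = Pow(Add(Mul(14, -137, 28224), 15287), Rational(1, 2)) = Pow(Add(-54133632, 15287), Rational(1, 2)) = Pow(-54118345, Rational(1, 2)) = Mul(I, Pow(54118345, Rational(1, 2)))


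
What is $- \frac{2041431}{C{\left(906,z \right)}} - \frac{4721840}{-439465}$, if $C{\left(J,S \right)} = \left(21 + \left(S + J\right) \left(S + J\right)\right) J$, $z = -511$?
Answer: $\frac{1084009151495}{101025268916} \approx 10.73$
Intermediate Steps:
$C{\left(J,S \right)} = J \left(21 + \left(J + S\right)^{2}\right)$ ($C{\left(J,S \right)} = \left(21 + \left(J + S\right) \left(J + S\right)\right) J = \left(21 + \left(J + S\right)^{2}\right) J = J \left(21 + \left(J + S\right)^{2}\right)$)
$- \frac{2041431}{C{\left(906,z \right)}} - \frac{4721840}{-439465} = - \frac{2041431}{906 \left(21 + \left(906 - 511\right)^{2}\right)} - \frac{4721840}{-439465} = - \frac{2041431}{906 \left(21 + 395^{2}\right)} - - \frac{944368}{87893} = - \frac{2041431}{906 \left(21 + 156025\right)} + \frac{944368}{87893} = - \frac{2041431}{906 \cdot 156046} + \frac{944368}{87893} = - \frac{2041431}{141377676} + \frac{944368}{87893} = \left(-2041431\right) \frac{1}{141377676} + \frac{944368}{87893} = - \frac{16597}{1149412} + \frac{944368}{87893} = \frac{1084009151495}{101025268916}$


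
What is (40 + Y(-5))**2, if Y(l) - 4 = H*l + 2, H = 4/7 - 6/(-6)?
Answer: 71289/49 ≈ 1454.9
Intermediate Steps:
H = 11/7 (H = 4*(1/7) - 6*(-1/6) = 4/7 + 1 = 11/7 ≈ 1.5714)
Y(l) = 6 + 11*l/7 (Y(l) = 4 + (11*l/7 + 2) = 4 + (2 + 11*l/7) = 6 + 11*l/7)
(40 + Y(-5))**2 = (40 + (6 + (11/7)*(-5)))**2 = (40 + (6 - 55/7))**2 = (40 - 13/7)**2 = (267/7)**2 = 71289/49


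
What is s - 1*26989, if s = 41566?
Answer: 14577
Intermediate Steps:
s - 1*26989 = 41566 - 1*26989 = 41566 - 26989 = 14577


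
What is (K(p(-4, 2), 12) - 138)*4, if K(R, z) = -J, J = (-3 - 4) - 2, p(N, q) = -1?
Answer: -516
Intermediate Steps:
J = -9 (J = -7 - 2 = -9)
K(R, z) = 9 (K(R, z) = -1*(-9) = 9)
(K(p(-4, 2), 12) - 138)*4 = (9 - 138)*4 = -129*4 = -516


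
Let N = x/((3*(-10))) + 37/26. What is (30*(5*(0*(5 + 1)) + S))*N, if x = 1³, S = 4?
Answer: 2168/13 ≈ 166.77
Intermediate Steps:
x = 1
N = 271/195 (N = 1/(3*(-10)) + 37/26 = 1/(-30) + 37*(1/26) = 1*(-1/30) + 37/26 = -1/30 + 37/26 = 271/195 ≈ 1.3897)
(30*(5*(0*(5 + 1)) + S))*N = (30*(5*(0*(5 + 1)) + 4))*(271/195) = (30*(5*(0*6) + 4))*(271/195) = (30*(5*0 + 4))*(271/195) = (30*(0 + 4))*(271/195) = (30*4)*(271/195) = 120*(271/195) = 2168/13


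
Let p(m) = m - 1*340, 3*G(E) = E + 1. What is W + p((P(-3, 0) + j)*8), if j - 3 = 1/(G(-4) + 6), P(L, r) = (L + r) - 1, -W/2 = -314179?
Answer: 3140058/5 ≈ 6.2801e+5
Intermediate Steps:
G(E) = ⅓ + E/3 (G(E) = (E + 1)/3 = (1 + E)/3 = ⅓ + E/3)
W = 628358 (W = -2*(-314179) = 628358)
P(L, r) = -1 + L + r
j = 16/5 (j = 3 + 1/((⅓ + (⅓)*(-4)) + 6) = 3 + 1/((⅓ - 4/3) + 6) = 3 + 1/(-1 + 6) = 3 + 1/5 = 3 + ⅕ = 16/5 ≈ 3.2000)
p(m) = -340 + m (p(m) = m - 340 = -340 + m)
W + p((P(-3, 0) + j)*8) = 628358 + (-340 + ((-1 - 3 + 0) + 16/5)*8) = 628358 + (-340 + (-4 + 16/5)*8) = 628358 + (-340 - ⅘*8) = 628358 + (-340 - 32/5) = 628358 - 1732/5 = 3140058/5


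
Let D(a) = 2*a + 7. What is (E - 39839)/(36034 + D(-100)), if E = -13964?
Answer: -53803/35841 ≈ -1.5012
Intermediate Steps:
D(a) = 7 + 2*a
(E - 39839)/(36034 + D(-100)) = (-13964 - 39839)/(36034 + (7 + 2*(-100))) = -53803/(36034 + (7 - 200)) = -53803/(36034 - 193) = -53803/35841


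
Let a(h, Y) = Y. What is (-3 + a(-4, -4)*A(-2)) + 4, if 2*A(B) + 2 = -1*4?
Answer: 13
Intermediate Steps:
A(B) = -3 (A(B) = -1 + (-1*4)/2 = -1 + (½)*(-4) = -1 - 2 = -3)
(-3 + a(-4, -4)*A(-2)) + 4 = (-3 - 4*(-3)) + 4 = (-3 + 12) + 4 = 9 + 4 = 13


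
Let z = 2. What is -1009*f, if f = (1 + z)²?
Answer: -9081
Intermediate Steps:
f = 9 (f = (1 + 2)² = 3² = 9)
-1009*f = -1009*9 = -9081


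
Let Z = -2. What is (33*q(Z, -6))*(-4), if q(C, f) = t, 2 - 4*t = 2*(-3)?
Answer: -264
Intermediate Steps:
t = 2 (t = 1/2 - (-3)/2 = 1/2 - 1/4*(-6) = 1/2 + 3/2 = 2)
q(C, f) = 2
(33*q(Z, -6))*(-4) = (33*2)*(-4) = 66*(-4) = -264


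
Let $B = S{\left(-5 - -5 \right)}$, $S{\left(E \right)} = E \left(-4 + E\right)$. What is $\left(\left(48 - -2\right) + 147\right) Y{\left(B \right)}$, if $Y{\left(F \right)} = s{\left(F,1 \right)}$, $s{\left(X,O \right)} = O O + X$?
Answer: $197$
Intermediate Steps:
$B = 0$ ($B = \left(-5 - -5\right) \left(-4 - 0\right) = \left(-5 + 5\right) \left(-4 + \left(-5 + 5\right)\right) = 0 \left(-4 + 0\right) = 0 \left(-4\right) = 0$)
$s{\left(X,O \right)} = X + O^{2}$ ($s{\left(X,O \right)} = O^{2} + X = X + O^{2}$)
$Y{\left(F \right)} = 1 + F$ ($Y{\left(F \right)} = F + 1^{2} = F + 1 = 1 + F$)
$\left(\left(48 - -2\right) + 147\right) Y{\left(B \right)} = \left(\left(48 - -2\right) + 147\right) \left(1 + 0\right) = \left(\left(48 + 2\right) + 147\right) 1 = \left(50 + 147\right) 1 = 197 \cdot 1 = 197$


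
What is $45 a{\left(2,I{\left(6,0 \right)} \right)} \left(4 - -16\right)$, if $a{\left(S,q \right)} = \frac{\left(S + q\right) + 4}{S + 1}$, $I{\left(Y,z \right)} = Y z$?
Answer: $1800$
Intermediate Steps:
$a{\left(S,q \right)} = \frac{4 + S + q}{1 + S}$
$45 a{\left(2,I{\left(6,0 \right)} \right)} \left(4 - -16\right) = 45 \frac{4 + 2 + 6 \cdot 0}{1 + 2} \left(4 - -16\right) = 45 \frac{4 + 2 + 0}{3} \left(4 + 16\right) = 45 \cdot \frac{1}{3} \cdot 6 \cdot 20 = 45 \cdot 2 \cdot 20 = 90 \cdot 20 = 1800$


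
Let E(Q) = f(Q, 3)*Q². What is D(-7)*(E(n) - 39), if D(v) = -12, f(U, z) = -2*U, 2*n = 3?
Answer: 549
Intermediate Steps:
n = 3/2 (n = (½)*3 = 3/2 ≈ 1.5000)
E(Q) = -2*Q³ (E(Q) = (-2*Q)*Q² = -2*Q³)
D(-7)*(E(n) - 39) = -12*(-2*(3/2)³ - 39) = -12*(-2*27/8 - 39) = -12*(-27/4 - 39) = -12*(-183/4) = 549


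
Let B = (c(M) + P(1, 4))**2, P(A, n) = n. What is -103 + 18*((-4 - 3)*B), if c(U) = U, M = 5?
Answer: -10309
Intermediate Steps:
B = 81 (B = (5 + 4)**2 = 9**2 = 81)
-103 + 18*((-4 - 3)*B) = -103 + 18*((-4 - 3)*81) = -103 + 18*(-7*81) = -103 + 18*(-567) = -103 - 10206 = -10309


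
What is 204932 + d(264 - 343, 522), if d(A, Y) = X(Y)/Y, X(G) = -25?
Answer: 106974479/522 ≈ 2.0493e+5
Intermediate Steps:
d(A, Y) = -25/Y
204932 + d(264 - 343, 522) = 204932 - 25/522 = 106974479/522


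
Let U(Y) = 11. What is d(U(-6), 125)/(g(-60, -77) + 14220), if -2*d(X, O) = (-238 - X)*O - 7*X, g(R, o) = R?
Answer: 15601/14160 ≈ 1.1018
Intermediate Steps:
d(X, O) = 7*X/2 - O*(-238 - X)/2 (d(X, O) = -((-238 - X)*O - 7*X)/2 = -(O*(-238 - X) - 7*X)/2 = -(-7*X + O*(-238 - X))/2 = 7*X/2 - O*(-238 - X)/2)
d(U(-6), 125)/(g(-60, -77) + 14220) = (119*125 + (7/2)*11 + (½)*125*11)/(-60 + 14220) = (14875 + 77/2 + 1375/2)/14160 = 15601*(1/14160) = 15601/14160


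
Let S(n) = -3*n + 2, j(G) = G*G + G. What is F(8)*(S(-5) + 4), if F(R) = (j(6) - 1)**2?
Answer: 35301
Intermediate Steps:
j(G) = G + G**2 (j(G) = G**2 + G = G + G**2)
S(n) = 2 - 3*n
F(R) = 1681 (F(R) = (6*(1 + 6) - 1)**2 = (6*7 - 1)**2 = (42 - 1)**2 = 41**2 = 1681)
F(8)*(S(-5) + 4) = 1681*((2 - 3*(-5)) + 4) = 1681*((2 + 15) + 4) = 1681*(17 + 4) = 1681*21 = 35301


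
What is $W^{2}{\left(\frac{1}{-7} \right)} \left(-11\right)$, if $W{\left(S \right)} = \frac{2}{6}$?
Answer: $- \frac{11}{9} \approx -1.2222$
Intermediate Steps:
$W{\left(S \right)} = \frac{1}{3}$ ($W{\left(S \right)} = 2 \cdot \frac{1}{6} = \frac{1}{3}$)
$W^{2}{\left(\frac{1}{-7} \right)} \left(-11\right) = \left(\frac{1}{3}\right)^{2} \left(-11\right) = \frac{1}{9} \left(-11\right) = - \frac{11}{9}$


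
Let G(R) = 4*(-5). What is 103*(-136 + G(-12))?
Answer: -16068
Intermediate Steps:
G(R) = -20
103*(-136 + G(-12)) = 103*(-136 - 20) = 103*(-156) = -16068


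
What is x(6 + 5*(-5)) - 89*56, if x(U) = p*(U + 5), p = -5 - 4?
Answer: -4858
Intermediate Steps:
p = -9
x(U) = -45 - 9*U (x(U) = -9*(U + 5) = -9*(5 + U) = -45 - 9*U)
x(6 + 5*(-5)) - 89*56 = (-45 - 9*(6 + 5*(-5))) - 89*56 = (-45 - 9*(6 - 25)) - 4984 = (-45 - 9*(-19)) - 4984 = (-45 + 171) - 4984 = 126 - 4984 = -4858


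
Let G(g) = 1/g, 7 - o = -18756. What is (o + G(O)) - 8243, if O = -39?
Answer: 410279/39 ≈ 10520.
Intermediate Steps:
o = 18763 (o = 7 - 1*(-18756) = 7 + 18756 = 18763)
(o + G(O)) - 8243 = (18763 + 1/(-39)) - 8243 = (18763 - 1/39) - 8243 = 731756/39 - 8243 = 410279/39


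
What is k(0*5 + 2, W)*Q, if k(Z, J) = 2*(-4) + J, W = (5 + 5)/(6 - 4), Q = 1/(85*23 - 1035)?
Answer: -3/920 ≈ -0.0032609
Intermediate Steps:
Q = 1/920 (Q = 1/(1955 - 1035) = 1/920 ≈ 0.0010870)
W = 5 (W = 10/2 = 10*(½) = 5)
k(Z, J) = -8 + J
k(0*5 + 2, W)*Q = (-8 + 5)*(1/920) = -3*1/920 = -3/920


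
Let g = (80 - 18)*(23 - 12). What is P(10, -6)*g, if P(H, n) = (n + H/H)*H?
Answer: -34100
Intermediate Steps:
g = 682 (g = 62*11 = 682)
P(H, n) = H*(1 + n) (P(H, n) = (n + 1)*H = (1 + n)*H = H*(1 + n))
P(10, -6)*g = (10*(1 - 6))*682 = (10*(-5))*682 = -50*682 = -34100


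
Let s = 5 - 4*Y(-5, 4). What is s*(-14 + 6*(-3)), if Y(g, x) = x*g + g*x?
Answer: -5280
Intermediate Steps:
Y(g, x) = 2*g*x (Y(g, x) = g*x + g*x = 2*g*x)
s = 165 (s = 5 - 8*(-5)*4 = 5 - 4*(-40) = 5 + 160 = 165)
s*(-14 + 6*(-3)) = 165*(-14 + 6*(-3)) = 165*(-14 - 18) = 165*(-32) = -5280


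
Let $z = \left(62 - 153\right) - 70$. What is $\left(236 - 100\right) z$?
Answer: $-21896$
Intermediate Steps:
$z = -161$ ($z = -91 - 70 = -161$)
$\left(236 - 100\right) z = \left(236 - 100\right) \left(-161\right) = 136 \left(-161\right) = -21896$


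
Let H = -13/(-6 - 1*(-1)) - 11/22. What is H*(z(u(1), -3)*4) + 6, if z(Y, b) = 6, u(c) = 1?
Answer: 282/5 ≈ 56.400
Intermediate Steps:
H = 21/10 (H = -13/(-6 + 1) - 11*1/22 = -13/(-5) - 1/2 = -13*(-1/5) - 1/2 = 13/5 - 1/2 = 21/10 ≈ 2.1000)
H*(z(u(1), -3)*4) + 6 = 21*(6*4)/10 + 6 = (21/10)*24 + 6 = 252/5 + 6 = 282/5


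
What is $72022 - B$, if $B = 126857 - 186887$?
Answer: $132052$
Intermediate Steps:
$B = -60030$ ($B = 126857 - 186887 = -60030$)
$72022 - B = 72022 - -60030 = 72022 + 60030 = 132052$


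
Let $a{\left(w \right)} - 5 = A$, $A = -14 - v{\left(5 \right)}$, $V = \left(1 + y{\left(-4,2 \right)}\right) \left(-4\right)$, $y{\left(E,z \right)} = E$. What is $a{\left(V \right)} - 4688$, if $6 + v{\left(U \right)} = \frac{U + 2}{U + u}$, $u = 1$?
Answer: $- \frac{28153}{6} \approx -4692.2$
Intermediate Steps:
$V = 12$ ($V = \left(1 - 4\right) \left(-4\right) = \left(-3\right) \left(-4\right) = 12$)
$v{\left(U \right)} = -6 + \frac{2 + U}{1 + U}$ ($v{\left(U \right)} = -6 + \frac{U + 2}{U + 1} = -6 + \frac{2 + U}{1 + U}$)
$A = - \frac{55}{6}$ ($A = -14 - \frac{-4 - 25}{1 + 5} = -14 - \frac{-4 - 25}{6} = -14 - \frac{1}{6} \left(-29\right) = -14 - - \frac{29}{6} = -14 + \frac{29}{6} = - \frac{55}{6} \approx -9.1667$)
$a{\left(w \right)} = - \frac{25}{6}$ ($a{\left(w \right)} = 5 - \frac{55}{6} = - \frac{25}{6}$)
$a{\left(V \right)} - 4688 = - \frac{25}{6} - 4688 = - \frac{28153}{6}$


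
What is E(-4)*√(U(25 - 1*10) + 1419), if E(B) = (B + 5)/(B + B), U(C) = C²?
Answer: -√411/4 ≈ -5.0683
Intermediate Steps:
E(B) = (5 + B)/(2*B) (E(B) = (5 + B)/((2*B)) = (5 + B)*(1/(2*B)) = (5 + B)/(2*B))
E(-4)*√(U(25 - 1*10) + 1419) = ((½)*(5 - 4)/(-4))*√((25 - 1*10)² + 1419) = ((½)*(-¼)*1)*√((25 - 10)² + 1419) = -√(15² + 1419)/8 = -√(225 + 1419)/8 = -√411/4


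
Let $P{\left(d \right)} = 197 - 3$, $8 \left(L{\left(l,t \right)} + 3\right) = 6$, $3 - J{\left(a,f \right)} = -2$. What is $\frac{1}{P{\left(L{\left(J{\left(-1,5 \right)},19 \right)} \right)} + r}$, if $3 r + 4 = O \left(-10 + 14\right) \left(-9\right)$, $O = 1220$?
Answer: $- \frac{3}{43342} \approx -6.9217 \cdot 10^{-5}$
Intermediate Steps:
$J{\left(a,f \right)} = 5$ ($J{\left(a,f \right)} = 3 - -2 = 3 + 2 = 5$)
$L{\left(l,t \right)} = - \frac{9}{4}$ ($L{\left(l,t \right)} = -3 + \frac{1}{8} \cdot 6 = -3 + \frac{3}{4} = - \frac{9}{4}$)
$P{\left(d \right)} = 194$
$r = - \frac{43924}{3}$ ($r = - \frac{4}{3} + \frac{1220 \left(-10 + 14\right) \left(-9\right)}{3} = - \frac{4}{3} + \frac{1220 \cdot 4 \left(-9\right)}{3} = - \frac{4}{3} + \frac{1220 \left(-36\right)}{3} = - \frac{4}{3} + \frac{1}{3} \left(-43920\right) = - \frac{4}{3} - 14640 = - \frac{43924}{3} \approx -14641.0$)
$\frac{1}{P{\left(L{\left(J{\left(-1,5 \right)},19 \right)} \right)} + r} = \frac{1}{194 - \frac{43924}{3}} = \frac{1}{- \frac{43342}{3}} = - \frac{3}{43342}$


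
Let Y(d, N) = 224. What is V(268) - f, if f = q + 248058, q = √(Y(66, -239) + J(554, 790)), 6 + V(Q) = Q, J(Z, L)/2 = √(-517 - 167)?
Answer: -247796 - 2*√(56 + 3*I*√19) ≈ -2.4781e+5 - 1.7358*I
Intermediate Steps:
J(Z, L) = 12*I*√19 (J(Z, L) = 2*√(-517 - 167) = 2*√(-684) = 2*(6*I*√19) = 12*I*√19)
V(Q) = -6 + Q
q = √(224 + 12*I*√19) ≈ 15.067 + 1.7358*I
f = 248058 + 2*√(56 + 3*I*√19) (f = 2*√(56 + 3*I*√19) + 248058 = 248058 + 2*√(56 + 3*I*√19) ≈ 2.4807e+5 + 1.7358*I)
V(268) - f = (-6 + 268) - (248058 + 2*√(56 + 3*I*√19)) = 262 + (-248058 - 2*√(56 + 3*I*√19)) = -247796 - 2*√(56 + 3*I*√19)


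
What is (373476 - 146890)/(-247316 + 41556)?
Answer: -113293/102880 ≈ -1.1012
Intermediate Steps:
(373476 - 146890)/(-247316 + 41556) = 226586/(-205760) = 226586*(-1/205760) = -113293/102880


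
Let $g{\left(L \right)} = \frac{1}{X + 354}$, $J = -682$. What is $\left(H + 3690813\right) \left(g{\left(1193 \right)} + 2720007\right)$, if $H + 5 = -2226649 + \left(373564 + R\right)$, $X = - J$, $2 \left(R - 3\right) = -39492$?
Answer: $\frac{1280733846852235}{259} \approx 4.9449 \cdot 10^{12}$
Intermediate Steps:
$R = -19743$ ($R = 3 + \frac{1}{2} \left(-39492\right) = 3 - 19746 = -19743$)
$X = 682$ ($X = \left(-1\right) \left(-682\right) = 682$)
$g{\left(L \right)} = \frac{1}{1036}$ ($g{\left(L \right)} = \frac{1}{682 + 354} = \frac{1}{1036}$)
$H = -1872833$ ($H = -5 + \left(-2226649 + \left(373564 - 19743\right)\right) = -5 + \left(-2226649 + 353821\right) = -5 - 1872828 = -1872833$)
$\left(H + 3690813\right) \left(g{\left(1193 \right)} + 2720007\right) = \left(-1872833 + 3690813\right) \left(\frac{1}{1036} + 2720007\right) = 1817980 \cdot \frac{2817927253}{1036} = \frac{1280733846852235}{259}$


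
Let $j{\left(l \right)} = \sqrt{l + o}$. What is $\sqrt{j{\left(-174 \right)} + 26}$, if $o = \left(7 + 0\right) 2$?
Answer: $\sqrt{26 + 4 i \sqrt{10}} \approx 5.2399 + 1.207 i$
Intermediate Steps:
$o = 14$ ($o = 7 \cdot 2 = 14$)
$j{\left(l \right)} = \sqrt{14 + l}$ ($j{\left(l \right)} = \sqrt{l + 14} = \sqrt{14 + l}$)
$\sqrt{j{\left(-174 \right)} + 26} = \sqrt{\sqrt{14 - 174} + 26} = \sqrt{\sqrt{-160} + 26} = \sqrt{4 i \sqrt{10} + 26} = \sqrt{26 + 4 i \sqrt{10}}$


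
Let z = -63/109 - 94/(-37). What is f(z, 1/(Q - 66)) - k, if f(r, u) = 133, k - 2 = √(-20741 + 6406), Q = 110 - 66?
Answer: 131 - I*√14335 ≈ 131.0 - 119.73*I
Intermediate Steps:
Q = 44
z = 7915/4033 (z = -63*1/109 - 94*(-1/37) = -63/109 + 94/37 = 7915/4033 ≈ 1.9626)
k = 2 + I*√14335 (k = 2 + √(-20741 + 6406) = 2 + √(-14335) = 2 + I*√14335 ≈ 2.0 + 119.73*I)
f(z, 1/(Q - 66)) - k = 133 - (2 + I*√14335) = 133 + (-2 - I*√14335) = 131 - I*√14335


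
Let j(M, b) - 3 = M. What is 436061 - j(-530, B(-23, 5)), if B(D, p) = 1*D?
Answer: 436588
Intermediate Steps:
B(D, p) = D
j(M, b) = 3 + M
436061 - j(-530, B(-23, 5)) = 436061 - (3 - 530) = 436061 - 1*(-527) = 436061 + 527 = 436588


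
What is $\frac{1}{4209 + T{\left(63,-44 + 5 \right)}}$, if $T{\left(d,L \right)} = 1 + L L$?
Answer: $\frac{1}{5731} \approx 0.00017449$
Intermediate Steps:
$T{\left(d,L \right)} = 1 + L^{2}$
$\frac{1}{4209 + T{\left(63,-44 + 5 \right)}} = \frac{1}{4209 + \left(1 + \left(-44 + 5\right)^{2}\right)} = \frac{1}{4209 + \left(1 + \left(-39\right)^{2}\right)} = \frac{1}{4209 + \left(1 + 1521\right)} = \frac{1}{4209 + 1522} = \frac{1}{5731}$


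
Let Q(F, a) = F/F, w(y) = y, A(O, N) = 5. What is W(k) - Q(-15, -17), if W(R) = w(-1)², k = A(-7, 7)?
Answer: 0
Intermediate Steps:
k = 5
W(R) = 1 (W(R) = (-1)² = 1)
Q(F, a) = 1
W(k) - Q(-15, -17) = 1 - 1*1 = 1 - 1 = 0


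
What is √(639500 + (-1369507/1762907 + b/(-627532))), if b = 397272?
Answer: √48915913334387989626367015233/276570138881 ≈ 799.69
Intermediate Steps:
√(639500 + (-1369507/1762907 + b/(-627532))) = √(639500 + (-1369507/1762907 + 397272/(-627532))) = √(639500 + (-1369507*1/1762907 + 397272*(-1/627532))) = √(639500 + (-1369507/1762907 - 99318/156883)) = √(639500 - 389940764107/276570138881) = √(176866213873635393/276570138881) = √48915913334387989626367015233/276570138881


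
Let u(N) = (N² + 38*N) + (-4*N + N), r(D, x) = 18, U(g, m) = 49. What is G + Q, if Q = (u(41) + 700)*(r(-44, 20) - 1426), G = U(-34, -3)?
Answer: -5372879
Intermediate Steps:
G = 49
u(N) = N² + 35*N (u(N) = (N² + 38*N) - 3*N = N² + 35*N)
Q = -5372928 (Q = (41*(35 + 41) + 700)*(18 - 1426) = (41*76 + 700)*(-1408) = (3116 + 700)*(-1408) = 3816*(-1408) = -5372928)
G + Q = 49 - 5372928 = -5372879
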